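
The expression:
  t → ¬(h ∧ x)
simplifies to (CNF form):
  ¬h ∨ ¬t ∨ ¬x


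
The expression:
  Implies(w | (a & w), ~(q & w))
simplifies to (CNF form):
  ~q | ~w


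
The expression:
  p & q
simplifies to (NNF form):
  p & q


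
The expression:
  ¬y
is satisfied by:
  {y: False}


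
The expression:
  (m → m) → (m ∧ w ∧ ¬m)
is never true.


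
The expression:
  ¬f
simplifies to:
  ¬f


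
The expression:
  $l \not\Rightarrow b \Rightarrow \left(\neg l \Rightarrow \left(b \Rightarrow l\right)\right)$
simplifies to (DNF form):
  $\text{True}$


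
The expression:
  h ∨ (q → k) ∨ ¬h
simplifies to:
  True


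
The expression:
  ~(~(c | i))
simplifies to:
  c | i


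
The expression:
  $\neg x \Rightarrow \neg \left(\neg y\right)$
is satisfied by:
  {y: True, x: True}
  {y: True, x: False}
  {x: True, y: False}


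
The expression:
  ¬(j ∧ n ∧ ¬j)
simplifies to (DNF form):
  True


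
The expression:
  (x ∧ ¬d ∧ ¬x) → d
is always true.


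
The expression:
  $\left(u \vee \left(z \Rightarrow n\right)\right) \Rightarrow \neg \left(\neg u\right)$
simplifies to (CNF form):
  $\left(u \vee z\right) \wedge \left(u \vee \neg n\right)$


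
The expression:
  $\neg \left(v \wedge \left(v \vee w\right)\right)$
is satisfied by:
  {v: False}


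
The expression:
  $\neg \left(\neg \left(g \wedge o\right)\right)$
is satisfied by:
  {g: True, o: True}


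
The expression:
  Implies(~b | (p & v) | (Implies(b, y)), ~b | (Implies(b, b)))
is always true.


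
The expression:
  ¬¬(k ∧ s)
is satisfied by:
  {s: True, k: True}


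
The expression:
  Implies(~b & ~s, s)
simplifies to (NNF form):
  b | s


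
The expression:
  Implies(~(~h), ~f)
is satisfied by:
  {h: False, f: False}
  {f: True, h: False}
  {h: True, f: False}


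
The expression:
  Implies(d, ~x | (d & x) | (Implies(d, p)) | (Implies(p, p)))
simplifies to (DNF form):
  True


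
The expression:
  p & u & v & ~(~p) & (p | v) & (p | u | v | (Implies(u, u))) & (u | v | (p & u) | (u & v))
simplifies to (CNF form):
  p & u & v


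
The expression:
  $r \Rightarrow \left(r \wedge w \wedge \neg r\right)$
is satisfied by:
  {r: False}


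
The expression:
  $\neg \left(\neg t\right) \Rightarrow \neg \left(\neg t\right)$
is always true.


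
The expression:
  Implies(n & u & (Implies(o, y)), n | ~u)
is always true.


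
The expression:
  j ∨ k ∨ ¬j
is always true.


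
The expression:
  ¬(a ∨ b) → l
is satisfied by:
  {a: True, b: True, l: True}
  {a: True, b: True, l: False}
  {a: True, l: True, b: False}
  {a: True, l: False, b: False}
  {b: True, l: True, a: False}
  {b: True, l: False, a: False}
  {l: True, b: False, a: False}


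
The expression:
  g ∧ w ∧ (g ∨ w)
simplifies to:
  g ∧ w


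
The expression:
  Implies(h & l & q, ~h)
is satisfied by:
  {l: False, q: False, h: False}
  {h: True, l: False, q: False}
  {q: True, l: False, h: False}
  {h: True, q: True, l: False}
  {l: True, h: False, q: False}
  {h: True, l: True, q: False}
  {q: True, l: True, h: False}


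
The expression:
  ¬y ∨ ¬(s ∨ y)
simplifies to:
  ¬y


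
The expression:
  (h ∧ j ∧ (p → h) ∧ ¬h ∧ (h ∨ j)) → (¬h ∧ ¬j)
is always true.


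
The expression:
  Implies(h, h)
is always true.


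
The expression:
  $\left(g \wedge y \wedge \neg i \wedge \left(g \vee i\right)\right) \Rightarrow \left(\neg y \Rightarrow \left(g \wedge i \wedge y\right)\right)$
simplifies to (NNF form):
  $\text{True}$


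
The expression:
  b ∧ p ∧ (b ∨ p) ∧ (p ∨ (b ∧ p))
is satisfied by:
  {p: True, b: True}


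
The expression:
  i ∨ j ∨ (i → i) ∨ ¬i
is always true.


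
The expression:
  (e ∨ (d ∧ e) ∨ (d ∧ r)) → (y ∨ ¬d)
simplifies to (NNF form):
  y ∨ (¬e ∧ ¬r) ∨ ¬d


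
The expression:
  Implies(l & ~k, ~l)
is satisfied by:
  {k: True, l: False}
  {l: False, k: False}
  {l: True, k: True}


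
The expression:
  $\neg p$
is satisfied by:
  {p: False}


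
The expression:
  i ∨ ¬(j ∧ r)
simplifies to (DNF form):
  i ∨ ¬j ∨ ¬r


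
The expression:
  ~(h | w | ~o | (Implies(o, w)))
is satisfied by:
  {o: True, w: False, h: False}


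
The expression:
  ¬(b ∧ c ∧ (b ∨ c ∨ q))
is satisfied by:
  {c: False, b: False}
  {b: True, c: False}
  {c: True, b: False}


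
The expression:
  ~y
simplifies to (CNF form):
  ~y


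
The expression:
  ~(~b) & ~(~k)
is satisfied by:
  {b: True, k: True}


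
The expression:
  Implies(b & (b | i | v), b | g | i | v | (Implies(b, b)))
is always true.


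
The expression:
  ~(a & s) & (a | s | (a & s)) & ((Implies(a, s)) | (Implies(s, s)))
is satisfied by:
  {a: True, s: False}
  {s: True, a: False}


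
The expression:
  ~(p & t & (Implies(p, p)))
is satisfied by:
  {p: False, t: False}
  {t: True, p: False}
  {p: True, t: False}


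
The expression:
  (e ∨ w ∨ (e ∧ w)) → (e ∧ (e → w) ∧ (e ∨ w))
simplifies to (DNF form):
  (e ∧ w) ∨ (¬e ∧ ¬w)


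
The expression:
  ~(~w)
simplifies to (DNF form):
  w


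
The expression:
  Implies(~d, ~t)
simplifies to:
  d | ~t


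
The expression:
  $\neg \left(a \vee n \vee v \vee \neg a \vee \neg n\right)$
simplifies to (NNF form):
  $\text{False}$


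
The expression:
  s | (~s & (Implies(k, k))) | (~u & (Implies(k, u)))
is always true.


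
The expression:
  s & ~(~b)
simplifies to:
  b & s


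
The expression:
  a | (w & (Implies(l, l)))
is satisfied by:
  {a: True, w: True}
  {a: True, w: False}
  {w: True, a: False}


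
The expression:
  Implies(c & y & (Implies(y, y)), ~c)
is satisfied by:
  {c: False, y: False}
  {y: True, c: False}
  {c: True, y: False}


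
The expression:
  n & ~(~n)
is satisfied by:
  {n: True}


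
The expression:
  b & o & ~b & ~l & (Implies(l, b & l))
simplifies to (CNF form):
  False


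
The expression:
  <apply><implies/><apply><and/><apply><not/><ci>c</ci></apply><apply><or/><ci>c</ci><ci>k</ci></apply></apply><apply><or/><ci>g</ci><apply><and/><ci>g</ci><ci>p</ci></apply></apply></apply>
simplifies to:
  <apply><or/><ci>c</ci><ci>g</ci><apply><not/><ci>k</ci></apply></apply>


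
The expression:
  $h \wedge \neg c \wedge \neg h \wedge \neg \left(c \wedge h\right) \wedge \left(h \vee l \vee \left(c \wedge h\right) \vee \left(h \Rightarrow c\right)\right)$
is never true.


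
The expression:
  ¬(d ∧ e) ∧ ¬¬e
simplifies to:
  e ∧ ¬d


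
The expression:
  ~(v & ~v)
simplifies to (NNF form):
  True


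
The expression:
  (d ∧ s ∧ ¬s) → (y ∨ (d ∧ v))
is always true.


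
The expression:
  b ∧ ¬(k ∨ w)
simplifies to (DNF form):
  b ∧ ¬k ∧ ¬w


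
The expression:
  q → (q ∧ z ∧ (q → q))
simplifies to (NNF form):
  z ∨ ¬q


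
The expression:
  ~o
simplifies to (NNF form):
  ~o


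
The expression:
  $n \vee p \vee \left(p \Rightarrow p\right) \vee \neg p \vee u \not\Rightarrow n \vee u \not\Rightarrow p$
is always true.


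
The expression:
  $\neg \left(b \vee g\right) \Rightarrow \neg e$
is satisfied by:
  {b: True, g: True, e: False}
  {b: True, e: False, g: False}
  {g: True, e: False, b: False}
  {g: False, e: False, b: False}
  {b: True, g: True, e: True}
  {b: True, e: True, g: False}
  {g: True, e: True, b: False}


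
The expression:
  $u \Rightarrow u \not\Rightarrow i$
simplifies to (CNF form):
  $\neg i \vee \neg u$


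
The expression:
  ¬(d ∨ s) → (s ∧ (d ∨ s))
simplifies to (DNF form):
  d ∨ s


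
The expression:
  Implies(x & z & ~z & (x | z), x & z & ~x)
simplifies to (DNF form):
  True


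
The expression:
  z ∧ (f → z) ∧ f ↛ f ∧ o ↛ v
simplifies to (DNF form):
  False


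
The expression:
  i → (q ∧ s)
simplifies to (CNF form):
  (q ∨ ¬i) ∧ (s ∨ ¬i)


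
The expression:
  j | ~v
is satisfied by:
  {j: True, v: False}
  {v: False, j: False}
  {v: True, j: True}


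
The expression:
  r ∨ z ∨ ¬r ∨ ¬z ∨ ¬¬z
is always true.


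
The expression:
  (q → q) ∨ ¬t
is always true.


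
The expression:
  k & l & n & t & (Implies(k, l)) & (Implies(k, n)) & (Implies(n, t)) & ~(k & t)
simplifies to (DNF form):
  False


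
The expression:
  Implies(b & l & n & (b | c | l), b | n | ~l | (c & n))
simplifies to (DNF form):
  True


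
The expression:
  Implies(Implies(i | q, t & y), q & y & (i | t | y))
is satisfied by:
  {i: True, q: True, t: False, y: False}
  {i: True, y: True, q: True, t: False}
  {i: True, q: True, t: True, y: False}
  {i: True, y: True, q: True, t: True}
  {q: True, y: False, t: False, i: False}
  {q: True, y: True, t: False, i: False}
  {q: True, t: True, y: False, i: False}
  {y: True, q: True, t: True, i: False}
  {i: True, y: False, t: False, q: False}
  {y: True, i: True, t: False, q: False}
  {i: True, t: True, y: False, q: False}


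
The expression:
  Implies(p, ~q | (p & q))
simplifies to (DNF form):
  True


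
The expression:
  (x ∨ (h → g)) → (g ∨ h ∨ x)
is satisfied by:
  {x: True, g: True, h: True}
  {x: True, g: True, h: False}
  {x: True, h: True, g: False}
  {x: True, h: False, g: False}
  {g: True, h: True, x: False}
  {g: True, h: False, x: False}
  {h: True, g: False, x: False}


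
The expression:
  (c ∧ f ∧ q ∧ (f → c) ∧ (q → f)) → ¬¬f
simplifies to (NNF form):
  True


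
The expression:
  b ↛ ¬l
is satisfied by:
  {b: True, l: True}


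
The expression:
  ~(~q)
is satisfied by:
  {q: True}


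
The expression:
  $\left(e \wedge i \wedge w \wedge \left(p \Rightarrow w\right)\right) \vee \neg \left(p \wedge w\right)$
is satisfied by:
  {i: True, e: True, p: False, w: False}
  {i: True, e: False, p: False, w: False}
  {e: True, i: False, p: False, w: False}
  {i: False, e: False, p: False, w: False}
  {i: True, w: True, e: True, p: False}
  {i: True, w: True, e: False, p: False}
  {w: True, e: True, i: False, p: False}
  {w: True, i: False, e: False, p: False}
  {i: True, p: True, e: True, w: False}
  {i: True, p: True, e: False, w: False}
  {p: True, e: True, i: False, w: False}
  {p: True, i: False, e: False, w: False}
  {i: True, w: True, p: True, e: True}


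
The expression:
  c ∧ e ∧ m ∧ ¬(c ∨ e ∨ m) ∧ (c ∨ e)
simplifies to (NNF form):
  False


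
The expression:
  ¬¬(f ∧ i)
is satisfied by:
  {i: True, f: True}


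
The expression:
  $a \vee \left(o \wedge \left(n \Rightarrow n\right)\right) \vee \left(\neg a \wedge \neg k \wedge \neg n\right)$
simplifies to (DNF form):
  $a \vee o \vee \left(\neg k \wedge \neg n\right)$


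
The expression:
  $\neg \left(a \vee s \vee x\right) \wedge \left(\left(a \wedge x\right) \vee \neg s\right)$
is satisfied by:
  {x: False, a: False, s: False}


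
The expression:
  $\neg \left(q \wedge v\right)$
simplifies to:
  $\neg q \vee \neg v$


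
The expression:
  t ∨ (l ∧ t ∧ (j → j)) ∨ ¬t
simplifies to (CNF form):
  True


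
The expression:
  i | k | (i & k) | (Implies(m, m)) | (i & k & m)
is always true.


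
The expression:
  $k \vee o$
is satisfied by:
  {k: True, o: True}
  {k: True, o: False}
  {o: True, k: False}


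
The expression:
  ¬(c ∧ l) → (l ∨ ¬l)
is always true.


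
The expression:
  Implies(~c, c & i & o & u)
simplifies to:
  c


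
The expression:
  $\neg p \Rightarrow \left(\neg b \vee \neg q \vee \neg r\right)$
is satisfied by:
  {p: True, q: False, b: False, r: False}
  {p: False, q: False, b: False, r: False}
  {r: True, p: True, q: False, b: False}
  {r: True, p: False, q: False, b: False}
  {b: True, p: True, q: False, r: False}
  {b: True, p: False, q: False, r: False}
  {r: True, b: True, p: True, q: False}
  {r: True, b: True, p: False, q: False}
  {q: True, p: True, r: False, b: False}
  {q: True, p: False, r: False, b: False}
  {r: True, q: True, p: True, b: False}
  {r: True, q: True, p: False, b: False}
  {b: True, q: True, p: True, r: False}
  {b: True, q: True, p: False, r: False}
  {b: True, q: True, r: True, p: True}


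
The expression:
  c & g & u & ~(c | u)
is never true.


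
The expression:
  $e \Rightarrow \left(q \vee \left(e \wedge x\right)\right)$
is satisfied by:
  {x: True, q: True, e: False}
  {x: True, e: False, q: False}
  {q: True, e: False, x: False}
  {q: False, e: False, x: False}
  {x: True, q: True, e: True}
  {x: True, e: True, q: False}
  {q: True, e: True, x: False}


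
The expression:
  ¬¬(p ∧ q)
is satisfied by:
  {p: True, q: True}


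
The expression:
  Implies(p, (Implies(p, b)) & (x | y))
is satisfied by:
  {b: True, x: True, y: True, p: False}
  {b: True, x: True, y: False, p: False}
  {b: True, y: True, x: False, p: False}
  {b: True, y: False, x: False, p: False}
  {x: True, y: True, b: False, p: False}
  {x: True, b: False, y: False, p: False}
  {x: False, y: True, b: False, p: False}
  {x: False, b: False, y: False, p: False}
  {b: True, p: True, x: True, y: True}
  {b: True, p: True, x: True, y: False}
  {b: True, p: True, y: True, x: False}


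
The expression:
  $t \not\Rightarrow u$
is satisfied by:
  {t: True, u: False}


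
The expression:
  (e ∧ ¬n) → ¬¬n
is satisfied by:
  {n: True, e: False}
  {e: False, n: False}
  {e: True, n: True}


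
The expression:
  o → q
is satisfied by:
  {q: True, o: False}
  {o: False, q: False}
  {o: True, q: True}


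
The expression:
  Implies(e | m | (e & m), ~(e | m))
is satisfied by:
  {e: False, m: False}


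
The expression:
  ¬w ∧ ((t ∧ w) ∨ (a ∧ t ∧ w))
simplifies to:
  False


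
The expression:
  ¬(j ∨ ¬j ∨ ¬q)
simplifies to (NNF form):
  False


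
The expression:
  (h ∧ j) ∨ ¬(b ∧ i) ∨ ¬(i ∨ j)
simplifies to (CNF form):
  (h ∨ ¬b ∨ ¬i) ∧ (j ∨ ¬b ∨ ¬i)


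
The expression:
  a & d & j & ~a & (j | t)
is never true.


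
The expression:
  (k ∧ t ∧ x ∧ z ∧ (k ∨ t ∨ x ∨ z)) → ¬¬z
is always true.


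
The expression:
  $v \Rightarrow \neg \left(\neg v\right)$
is always true.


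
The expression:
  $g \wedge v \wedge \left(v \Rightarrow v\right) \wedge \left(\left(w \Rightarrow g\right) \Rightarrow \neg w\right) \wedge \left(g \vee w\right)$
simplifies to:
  $g \wedge v \wedge \neg w$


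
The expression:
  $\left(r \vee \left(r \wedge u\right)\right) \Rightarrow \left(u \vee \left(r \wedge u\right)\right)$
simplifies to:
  $u \vee \neg r$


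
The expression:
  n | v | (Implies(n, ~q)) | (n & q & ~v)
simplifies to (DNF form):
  True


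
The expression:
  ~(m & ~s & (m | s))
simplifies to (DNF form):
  s | ~m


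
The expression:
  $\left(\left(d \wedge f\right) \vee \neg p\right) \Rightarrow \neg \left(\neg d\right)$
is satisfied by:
  {d: True, p: True}
  {d: True, p: False}
  {p: True, d: False}


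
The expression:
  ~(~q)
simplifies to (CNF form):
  q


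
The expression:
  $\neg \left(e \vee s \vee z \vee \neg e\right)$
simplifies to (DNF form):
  $\text{False}$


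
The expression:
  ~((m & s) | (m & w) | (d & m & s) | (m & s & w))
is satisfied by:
  {s: False, m: False, w: False}
  {w: True, s: False, m: False}
  {s: True, w: False, m: False}
  {w: True, s: True, m: False}
  {m: True, w: False, s: False}


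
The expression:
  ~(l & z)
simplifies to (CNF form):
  ~l | ~z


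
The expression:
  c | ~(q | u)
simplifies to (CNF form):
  (c | ~q) & (c | ~u)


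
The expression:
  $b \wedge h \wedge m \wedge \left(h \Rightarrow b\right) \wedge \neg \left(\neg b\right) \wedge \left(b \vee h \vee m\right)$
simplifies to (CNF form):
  $b \wedge h \wedge m$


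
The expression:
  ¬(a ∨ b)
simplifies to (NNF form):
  ¬a ∧ ¬b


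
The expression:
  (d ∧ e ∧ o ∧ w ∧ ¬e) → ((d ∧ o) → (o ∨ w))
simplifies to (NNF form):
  True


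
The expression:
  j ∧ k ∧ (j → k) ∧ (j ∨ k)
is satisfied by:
  {j: True, k: True}


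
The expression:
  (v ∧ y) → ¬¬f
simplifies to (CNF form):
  f ∨ ¬v ∨ ¬y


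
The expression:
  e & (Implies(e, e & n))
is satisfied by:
  {e: True, n: True}


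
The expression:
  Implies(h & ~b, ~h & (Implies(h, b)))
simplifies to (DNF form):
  b | ~h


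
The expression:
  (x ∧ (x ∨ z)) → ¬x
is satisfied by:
  {x: False}


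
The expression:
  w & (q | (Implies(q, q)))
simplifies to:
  w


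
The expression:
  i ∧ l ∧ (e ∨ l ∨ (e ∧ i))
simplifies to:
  i ∧ l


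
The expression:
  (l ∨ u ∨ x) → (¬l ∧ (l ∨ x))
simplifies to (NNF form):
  ¬l ∧ (x ∨ ¬u)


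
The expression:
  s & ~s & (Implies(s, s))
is never true.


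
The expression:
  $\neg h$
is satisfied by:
  {h: False}


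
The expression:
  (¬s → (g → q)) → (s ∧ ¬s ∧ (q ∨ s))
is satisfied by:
  {g: True, q: False, s: False}


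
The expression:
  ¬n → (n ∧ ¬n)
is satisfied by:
  {n: True}


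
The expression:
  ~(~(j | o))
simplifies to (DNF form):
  j | o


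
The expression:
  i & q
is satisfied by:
  {i: True, q: True}


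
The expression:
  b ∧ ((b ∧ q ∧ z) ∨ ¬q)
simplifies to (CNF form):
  b ∧ (z ∨ ¬q)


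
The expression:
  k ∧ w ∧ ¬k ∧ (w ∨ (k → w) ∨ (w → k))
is never true.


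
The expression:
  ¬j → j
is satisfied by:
  {j: True}


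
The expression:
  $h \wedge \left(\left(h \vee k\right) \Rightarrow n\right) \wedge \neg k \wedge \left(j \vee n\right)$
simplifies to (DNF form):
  $h \wedge n \wedge \neg k$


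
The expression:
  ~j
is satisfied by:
  {j: False}


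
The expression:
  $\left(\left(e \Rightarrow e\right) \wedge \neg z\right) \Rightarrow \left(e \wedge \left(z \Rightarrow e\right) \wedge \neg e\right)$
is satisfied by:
  {z: True}


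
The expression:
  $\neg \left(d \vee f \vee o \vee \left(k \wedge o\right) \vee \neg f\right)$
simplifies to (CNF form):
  $\text{False}$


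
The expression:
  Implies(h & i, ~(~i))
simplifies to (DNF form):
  True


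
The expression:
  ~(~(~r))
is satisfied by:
  {r: False}


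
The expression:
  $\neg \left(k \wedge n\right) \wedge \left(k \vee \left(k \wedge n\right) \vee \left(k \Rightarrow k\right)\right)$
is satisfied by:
  {k: False, n: False}
  {n: True, k: False}
  {k: True, n: False}


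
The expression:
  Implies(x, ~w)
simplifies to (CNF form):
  ~w | ~x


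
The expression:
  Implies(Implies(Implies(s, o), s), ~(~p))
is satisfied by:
  {p: True, s: False}
  {s: False, p: False}
  {s: True, p: True}


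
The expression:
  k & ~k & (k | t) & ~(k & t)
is never true.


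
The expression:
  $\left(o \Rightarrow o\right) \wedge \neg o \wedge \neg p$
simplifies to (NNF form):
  $\neg o \wedge \neg p$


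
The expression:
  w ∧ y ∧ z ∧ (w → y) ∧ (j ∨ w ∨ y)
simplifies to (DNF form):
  w ∧ y ∧ z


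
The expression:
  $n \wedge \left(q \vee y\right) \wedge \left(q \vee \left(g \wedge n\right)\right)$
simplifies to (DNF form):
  $\left(n \wedge q\right) \vee \left(g \wedge n \wedge q\right) \vee \left(g \wedge n \wedge y\right) \vee \left(n \wedge q \wedge y\right)$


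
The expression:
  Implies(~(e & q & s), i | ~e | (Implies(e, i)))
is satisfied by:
  {i: True, q: True, s: True, e: False}
  {i: True, q: True, s: False, e: False}
  {i: True, s: True, e: False, q: False}
  {i: True, s: False, e: False, q: False}
  {q: True, s: True, e: False, i: False}
  {q: True, s: False, e: False, i: False}
  {s: True, q: False, e: False, i: False}
  {s: False, q: False, e: False, i: False}
  {i: True, q: True, e: True, s: True}
  {i: True, q: True, e: True, s: False}
  {i: True, e: True, s: True, q: False}
  {i: True, e: True, s: False, q: False}
  {q: True, e: True, s: True, i: False}


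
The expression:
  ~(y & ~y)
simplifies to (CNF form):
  True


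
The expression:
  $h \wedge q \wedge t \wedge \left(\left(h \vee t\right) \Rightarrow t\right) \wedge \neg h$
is never true.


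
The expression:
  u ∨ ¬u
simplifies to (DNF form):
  True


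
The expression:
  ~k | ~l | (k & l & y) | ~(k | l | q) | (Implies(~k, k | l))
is always true.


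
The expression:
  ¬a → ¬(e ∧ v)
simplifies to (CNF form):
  a ∨ ¬e ∨ ¬v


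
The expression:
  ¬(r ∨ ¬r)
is never true.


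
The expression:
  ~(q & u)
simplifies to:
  ~q | ~u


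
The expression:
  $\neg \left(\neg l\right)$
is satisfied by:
  {l: True}


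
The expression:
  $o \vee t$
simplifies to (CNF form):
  $o \vee t$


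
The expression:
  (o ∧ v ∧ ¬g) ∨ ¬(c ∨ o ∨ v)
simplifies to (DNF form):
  (o ∧ v ∧ ¬g) ∨ (o ∧ v ∧ ¬v) ∨ (o ∧ ¬g ∧ ¬o) ∨ (o ∧ ¬o ∧ ¬v) ∨ (v ∧ ¬c ∧ ¬v) ∨ (¬c ∧ ¬o ∧ ¬v) ∨ (o ∧ v ∧ ¬c ∧ ¬g) ∨ (o ∧ v ∧ ¬c ∧ ¬v) ∨ (o ∧ v ∧ ¬g ∧ ¬v) ∨ (o ∧ ¬c ∧ ¬g ∧ ¬o) ∨ (o ∧ ¬c ∧ ¬o ∧ ¬v) ∨ (o ∧ ¬g ∧ ¬o ∧ ¬v) ∨ (v ∧ ¬c ∧ ¬g ∧ ¬v) ∨ (¬c ∧ ¬g ∧ ¬o ∧ ¬v)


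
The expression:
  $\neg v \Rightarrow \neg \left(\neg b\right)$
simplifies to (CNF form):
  $b \vee v$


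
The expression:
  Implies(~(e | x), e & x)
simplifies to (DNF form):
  e | x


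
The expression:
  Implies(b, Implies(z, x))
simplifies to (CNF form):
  x | ~b | ~z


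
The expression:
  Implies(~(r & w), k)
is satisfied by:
  {k: True, w: True, r: True}
  {k: True, w: True, r: False}
  {k: True, r: True, w: False}
  {k: True, r: False, w: False}
  {w: True, r: True, k: False}


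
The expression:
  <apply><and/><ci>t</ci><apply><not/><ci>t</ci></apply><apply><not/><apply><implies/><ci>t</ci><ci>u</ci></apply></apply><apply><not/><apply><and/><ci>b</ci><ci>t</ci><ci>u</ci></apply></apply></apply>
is never true.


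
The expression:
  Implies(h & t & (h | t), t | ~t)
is always true.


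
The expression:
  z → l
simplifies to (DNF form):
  l ∨ ¬z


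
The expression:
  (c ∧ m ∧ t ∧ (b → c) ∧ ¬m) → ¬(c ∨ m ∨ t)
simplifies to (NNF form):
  True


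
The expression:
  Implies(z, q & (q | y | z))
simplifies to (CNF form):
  q | ~z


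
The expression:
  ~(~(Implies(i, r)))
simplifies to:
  r | ~i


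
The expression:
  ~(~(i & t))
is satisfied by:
  {t: True, i: True}


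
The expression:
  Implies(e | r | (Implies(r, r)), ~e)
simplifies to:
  ~e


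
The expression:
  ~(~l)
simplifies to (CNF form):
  l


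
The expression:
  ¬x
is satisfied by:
  {x: False}


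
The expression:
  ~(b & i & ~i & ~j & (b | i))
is always true.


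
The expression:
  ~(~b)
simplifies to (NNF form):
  b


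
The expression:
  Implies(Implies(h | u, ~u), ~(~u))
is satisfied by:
  {u: True}


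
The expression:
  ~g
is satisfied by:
  {g: False}


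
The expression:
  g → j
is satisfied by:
  {j: True, g: False}
  {g: False, j: False}
  {g: True, j: True}


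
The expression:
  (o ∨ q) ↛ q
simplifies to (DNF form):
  o ∧ ¬q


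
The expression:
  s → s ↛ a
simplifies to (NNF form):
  ¬a ∨ ¬s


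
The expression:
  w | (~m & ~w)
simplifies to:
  w | ~m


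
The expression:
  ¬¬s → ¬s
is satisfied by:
  {s: False}


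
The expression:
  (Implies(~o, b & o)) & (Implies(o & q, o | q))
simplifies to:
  o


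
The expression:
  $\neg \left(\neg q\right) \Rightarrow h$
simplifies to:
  $h \vee \neg q$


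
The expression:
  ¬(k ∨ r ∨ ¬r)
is never true.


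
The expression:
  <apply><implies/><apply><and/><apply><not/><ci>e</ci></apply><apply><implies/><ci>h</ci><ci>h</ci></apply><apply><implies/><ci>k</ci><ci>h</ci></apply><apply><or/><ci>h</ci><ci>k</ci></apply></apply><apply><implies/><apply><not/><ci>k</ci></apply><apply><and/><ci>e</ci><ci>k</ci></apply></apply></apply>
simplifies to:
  <apply><or/><ci>e</ci><ci>k</ci><apply><not/><ci>h</ci></apply></apply>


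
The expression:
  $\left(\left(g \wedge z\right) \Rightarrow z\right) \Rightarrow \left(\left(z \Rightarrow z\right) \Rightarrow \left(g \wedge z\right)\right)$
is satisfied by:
  {z: True, g: True}


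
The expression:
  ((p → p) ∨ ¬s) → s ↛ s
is never true.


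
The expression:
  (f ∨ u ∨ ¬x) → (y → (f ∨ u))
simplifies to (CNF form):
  f ∨ u ∨ x ∨ ¬y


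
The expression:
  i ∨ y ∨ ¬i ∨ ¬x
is always true.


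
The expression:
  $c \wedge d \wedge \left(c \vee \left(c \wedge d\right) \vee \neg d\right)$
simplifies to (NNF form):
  $c \wedge d$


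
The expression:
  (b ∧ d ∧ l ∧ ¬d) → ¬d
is always true.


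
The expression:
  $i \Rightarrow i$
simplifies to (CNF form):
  $\text{True}$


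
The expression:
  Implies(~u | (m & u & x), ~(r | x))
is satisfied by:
  {u: True, x: False, m: False, r: False}
  {r: True, u: True, x: False, m: False}
  {u: True, m: True, x: False, r: False}
  {r: True, u: True, m: True, x: False}
  {r: False, x: False, m: False, u: False}
  {m: True, r: False, x: False, u: False}
  {u: True, x: True, r: False, m: False}
  {r: True, u: True, x: True, m: False}


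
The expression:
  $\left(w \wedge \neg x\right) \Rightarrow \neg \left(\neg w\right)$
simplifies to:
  $\text{True}$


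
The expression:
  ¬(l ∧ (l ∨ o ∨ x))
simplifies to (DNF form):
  ¬l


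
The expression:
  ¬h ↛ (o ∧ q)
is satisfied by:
  {o: False, h: False, q: False}
  {q: True, o: False, h: False}
  {o: True, q: False, h: False}


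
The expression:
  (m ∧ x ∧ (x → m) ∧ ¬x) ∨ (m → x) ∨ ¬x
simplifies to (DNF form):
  True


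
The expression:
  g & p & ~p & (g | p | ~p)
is never true.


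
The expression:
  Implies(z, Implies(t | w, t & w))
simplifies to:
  ~z | (t & w) | (~t & ~w)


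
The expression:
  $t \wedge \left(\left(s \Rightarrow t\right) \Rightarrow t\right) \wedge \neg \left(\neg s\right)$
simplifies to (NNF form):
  $s \wedge t$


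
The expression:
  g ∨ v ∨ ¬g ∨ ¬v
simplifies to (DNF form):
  True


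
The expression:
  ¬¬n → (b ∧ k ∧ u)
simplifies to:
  (b ∧ k ∧ u) ∨ ¬n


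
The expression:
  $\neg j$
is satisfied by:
  {j: False}


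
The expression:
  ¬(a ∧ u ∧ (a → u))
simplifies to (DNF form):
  ¬a ∨ ¬u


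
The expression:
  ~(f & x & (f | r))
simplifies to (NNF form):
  ~f | ~x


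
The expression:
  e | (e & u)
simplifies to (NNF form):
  e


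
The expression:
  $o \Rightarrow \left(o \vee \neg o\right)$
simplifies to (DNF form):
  $\text{True}$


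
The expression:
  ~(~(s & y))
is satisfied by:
  {s: True, y: True}


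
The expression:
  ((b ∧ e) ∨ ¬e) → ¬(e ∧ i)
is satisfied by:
  {e: False, b: False, i: False}
  {i: True, e: False, b: False}
  {b: True, e: False, i: False}
  {i: True, b: True, e: False}
  {e: True, i: False, b: False}
  {i: True, e: True, b: False}
  {b: True, e: True, i: False}


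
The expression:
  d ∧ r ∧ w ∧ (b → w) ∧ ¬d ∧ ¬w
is never true.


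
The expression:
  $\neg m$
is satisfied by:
  {m: False}


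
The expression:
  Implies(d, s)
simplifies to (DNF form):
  s | ~d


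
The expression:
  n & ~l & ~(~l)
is never true.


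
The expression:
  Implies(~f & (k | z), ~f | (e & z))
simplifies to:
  True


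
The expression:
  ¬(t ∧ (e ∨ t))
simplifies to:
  ¬t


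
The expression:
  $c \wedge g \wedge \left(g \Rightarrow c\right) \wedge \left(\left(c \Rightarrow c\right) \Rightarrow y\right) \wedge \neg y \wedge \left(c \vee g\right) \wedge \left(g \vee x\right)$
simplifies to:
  $\text{False}$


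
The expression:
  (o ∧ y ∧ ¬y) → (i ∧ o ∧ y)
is always true.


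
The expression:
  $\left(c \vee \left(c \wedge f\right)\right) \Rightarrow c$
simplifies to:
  $\text{True}$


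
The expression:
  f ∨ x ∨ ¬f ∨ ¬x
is always true.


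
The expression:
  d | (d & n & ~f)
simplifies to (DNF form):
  d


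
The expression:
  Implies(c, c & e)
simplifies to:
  e | ~c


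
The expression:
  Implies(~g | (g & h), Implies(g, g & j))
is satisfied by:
  {j: True, h: False, g: False}
  {h: False, g: False, j: False}
  {j: True, g: True, h: False}
  {g: True, h: False, j: False}
  {j: True, h: True, g: False}
  {h: True, j: False, g: False}
  {j: True, g: True, h: True}


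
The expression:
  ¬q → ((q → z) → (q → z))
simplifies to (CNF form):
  True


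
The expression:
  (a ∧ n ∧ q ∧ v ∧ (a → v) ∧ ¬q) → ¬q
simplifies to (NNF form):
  True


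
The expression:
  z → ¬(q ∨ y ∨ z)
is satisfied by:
  {z: False}


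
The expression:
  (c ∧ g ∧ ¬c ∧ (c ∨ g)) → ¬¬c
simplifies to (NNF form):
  True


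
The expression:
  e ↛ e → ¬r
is always true.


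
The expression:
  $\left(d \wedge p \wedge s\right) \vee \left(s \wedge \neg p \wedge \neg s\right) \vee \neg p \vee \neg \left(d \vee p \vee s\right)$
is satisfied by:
  {d: True, s: True, p: False}
  {d: True, s: False, p: False}
  {s: True, d: False, p: False}
  {d: False, s: False, p: False}
  {d: True, p: True, s: True}


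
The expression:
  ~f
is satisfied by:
  {f: False}


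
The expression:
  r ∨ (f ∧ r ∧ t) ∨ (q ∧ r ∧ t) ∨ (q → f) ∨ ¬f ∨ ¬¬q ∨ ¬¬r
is always true.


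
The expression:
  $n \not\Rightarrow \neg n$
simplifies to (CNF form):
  $n$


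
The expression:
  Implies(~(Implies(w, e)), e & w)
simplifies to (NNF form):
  e | ~w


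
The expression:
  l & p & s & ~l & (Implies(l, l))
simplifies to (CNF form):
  False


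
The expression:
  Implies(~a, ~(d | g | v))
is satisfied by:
  {a: True, g: False, v: False, d: False}
  {a: True, d: True, g: False, v: False}
  {a: True, v: True, g: False, d: False}
  {a: True, d: True, v: True, g: False}
  {a: True, g: True, v: False, d: False}
  {a: True, d: True, g: True, v: False}
  {a: True, v: True, g: True, d: False}
  {a: True, d: True, v: True, g: True}
  {d: False, g: False, v: False, a: False}


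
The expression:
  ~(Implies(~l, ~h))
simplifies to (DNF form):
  h & ~l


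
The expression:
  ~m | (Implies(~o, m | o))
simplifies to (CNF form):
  True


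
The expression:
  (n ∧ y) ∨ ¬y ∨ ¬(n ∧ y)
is always true.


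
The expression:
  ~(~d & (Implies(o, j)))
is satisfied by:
  {d: True, o: True, j: False}
  {d: True, o: False, j: False}
  {j: True, d: True, o: True}
  {j: True, d: True, o: False}
  {o: True, j: False, d: False}


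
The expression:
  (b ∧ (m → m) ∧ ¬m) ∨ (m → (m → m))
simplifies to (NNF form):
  True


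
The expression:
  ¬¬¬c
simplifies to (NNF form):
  ¬c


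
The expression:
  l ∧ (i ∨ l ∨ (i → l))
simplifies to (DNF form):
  l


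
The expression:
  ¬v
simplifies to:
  ¬v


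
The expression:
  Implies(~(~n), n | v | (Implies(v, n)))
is always true.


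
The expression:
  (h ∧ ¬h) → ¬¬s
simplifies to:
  True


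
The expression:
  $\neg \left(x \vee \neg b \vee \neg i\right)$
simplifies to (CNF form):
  $b \wedge i \wedge \neg x$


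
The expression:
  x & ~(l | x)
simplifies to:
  False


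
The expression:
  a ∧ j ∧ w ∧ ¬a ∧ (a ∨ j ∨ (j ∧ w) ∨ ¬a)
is never true.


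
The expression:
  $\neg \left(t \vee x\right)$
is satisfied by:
  {x: False, t: False}


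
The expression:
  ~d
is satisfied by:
  {d: False}


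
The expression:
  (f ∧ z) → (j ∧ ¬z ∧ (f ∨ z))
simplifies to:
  ¬f ∨ ¬z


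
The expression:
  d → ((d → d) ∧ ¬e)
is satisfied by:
  {e: False, d: False}
  {d: True, e: False}
  {e: True, d: False}


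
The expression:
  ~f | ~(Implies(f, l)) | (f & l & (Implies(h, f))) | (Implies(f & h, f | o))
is always true.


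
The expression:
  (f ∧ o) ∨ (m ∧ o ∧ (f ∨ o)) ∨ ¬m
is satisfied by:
  {o: True, m: False}
  {m: False, o: False}
  {m: True, o: True}


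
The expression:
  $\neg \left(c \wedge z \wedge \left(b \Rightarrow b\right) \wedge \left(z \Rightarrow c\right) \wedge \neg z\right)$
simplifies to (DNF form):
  $\text{True}$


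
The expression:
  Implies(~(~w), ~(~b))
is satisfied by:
  {b: True, w: False}
  {w: False, b: False}
  {w: True, b: True}


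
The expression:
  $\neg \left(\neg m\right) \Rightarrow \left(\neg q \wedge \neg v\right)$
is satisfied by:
  {q: False, m: False, v: False}
  {v: True, q: False, m: False}
  {q: True, v: False, m: False}
  {v: True, q: True, m: False}
  {m: True, v: False, q: False}


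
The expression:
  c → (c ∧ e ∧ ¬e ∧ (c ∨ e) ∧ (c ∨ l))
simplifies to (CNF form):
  ¬c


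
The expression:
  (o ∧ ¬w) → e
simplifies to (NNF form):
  e ∨ w ∨ ¬o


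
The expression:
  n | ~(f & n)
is always true.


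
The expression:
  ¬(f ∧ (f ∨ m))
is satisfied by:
  {f: False}


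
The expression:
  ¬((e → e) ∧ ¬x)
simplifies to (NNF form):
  x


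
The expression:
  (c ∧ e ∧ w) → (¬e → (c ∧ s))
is always true.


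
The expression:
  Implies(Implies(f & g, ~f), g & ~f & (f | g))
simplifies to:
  g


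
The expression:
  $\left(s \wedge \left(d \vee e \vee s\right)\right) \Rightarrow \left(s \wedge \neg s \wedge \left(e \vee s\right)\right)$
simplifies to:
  $\neg s$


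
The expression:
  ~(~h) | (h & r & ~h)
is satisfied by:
  {h: True}


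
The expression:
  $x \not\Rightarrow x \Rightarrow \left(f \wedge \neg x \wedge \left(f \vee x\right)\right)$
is always true.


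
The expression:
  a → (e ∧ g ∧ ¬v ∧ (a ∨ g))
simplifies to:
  (e ∧ g ∧ ¬v) ∨ ¬a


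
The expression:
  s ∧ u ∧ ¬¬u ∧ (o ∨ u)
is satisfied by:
  {u: True, s: True}


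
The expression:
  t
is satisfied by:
  {t: True}


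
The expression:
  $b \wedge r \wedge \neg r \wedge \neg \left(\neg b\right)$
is never true.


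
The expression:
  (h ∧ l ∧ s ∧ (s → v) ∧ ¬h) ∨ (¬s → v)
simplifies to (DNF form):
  s ∨ v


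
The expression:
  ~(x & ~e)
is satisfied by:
  {e: True, x: False}
  {x: False, e: False}
  {x: True, e: True}


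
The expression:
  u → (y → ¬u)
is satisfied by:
  {u: False, y: False}
  {y: True, u: False}
  {u: True, y: False}


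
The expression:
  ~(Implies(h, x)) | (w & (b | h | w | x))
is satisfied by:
  {h: True, w: True, x: False}
  {w: True, x: False, h: False}
  {h: True, w: True, x: True}
  {w: True, x: True, h: False}
  {h: True, x: False, w: False}


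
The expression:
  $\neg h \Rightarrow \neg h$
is always true.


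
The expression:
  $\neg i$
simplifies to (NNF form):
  $\neg i$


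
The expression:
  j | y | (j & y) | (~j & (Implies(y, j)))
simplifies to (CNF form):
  True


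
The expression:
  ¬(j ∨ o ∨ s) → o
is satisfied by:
  {o: True, s: True, j: True}
  {o: True, s: True, j: False}
  {o: True, j: True, s: False}
  {o: True, j: False, s: False}
  {s: True, j: True, o: False}
  {s: True, j: False, o: False}
  {j: True, s: False, o: False}


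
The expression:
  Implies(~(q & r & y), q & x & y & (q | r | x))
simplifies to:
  q & y & (r | x)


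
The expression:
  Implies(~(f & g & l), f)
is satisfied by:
  {f: True}


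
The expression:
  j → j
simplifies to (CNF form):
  True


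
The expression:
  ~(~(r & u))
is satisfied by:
  {r: True, u: True}


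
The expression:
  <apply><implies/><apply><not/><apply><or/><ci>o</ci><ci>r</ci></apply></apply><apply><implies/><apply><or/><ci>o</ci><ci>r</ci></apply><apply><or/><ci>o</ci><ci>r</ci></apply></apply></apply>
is always true.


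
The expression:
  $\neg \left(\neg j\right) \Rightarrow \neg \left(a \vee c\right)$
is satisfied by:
  {c: False, j: False, a: False}
  {a: True, c: False, j: False}
  {c: True, a: False, j: False}
  {a: True, c: True, j: False}
  {j: True, a: False, c: False}


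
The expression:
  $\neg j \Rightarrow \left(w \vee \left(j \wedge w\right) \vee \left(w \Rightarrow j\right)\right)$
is always true.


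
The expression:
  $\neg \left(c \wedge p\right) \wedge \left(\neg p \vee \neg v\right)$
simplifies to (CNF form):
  $\left(\neg c \vee \neg p\right) \wedge \left(\neg p \vee \neg v\right)$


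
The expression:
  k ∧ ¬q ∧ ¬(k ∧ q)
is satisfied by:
  {k: True, q: False}


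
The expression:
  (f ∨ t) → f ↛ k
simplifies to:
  (f ∧ ¬k) ∨ (¬f ∧ ¬t)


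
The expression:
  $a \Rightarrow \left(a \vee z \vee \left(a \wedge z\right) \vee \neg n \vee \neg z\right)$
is always true.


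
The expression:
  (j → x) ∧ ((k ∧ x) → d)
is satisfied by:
  {d: True, x: True, k: False, j: False}
  {x: True, d: False, k: False, j: False}
  {j: True, d: True, x: True, k: False}
  {j: True, x: True, d: False, k: False}
  {d: True, k: True, x: True, j: False}
  {j: True, d: True, k: True, x: True}
  {d: True, j: False, x: False, k: False}
  {j: False, x: False, k: False, d: False}
  {d: True, k: True, j: False, x: False}
  {k: True, j: False, x: False, d: False}


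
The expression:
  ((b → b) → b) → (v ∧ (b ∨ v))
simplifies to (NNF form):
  v ∨ ¬b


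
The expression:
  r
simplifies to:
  r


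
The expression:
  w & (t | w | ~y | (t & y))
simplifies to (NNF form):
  w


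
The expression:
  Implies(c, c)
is always true.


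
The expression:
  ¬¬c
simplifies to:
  c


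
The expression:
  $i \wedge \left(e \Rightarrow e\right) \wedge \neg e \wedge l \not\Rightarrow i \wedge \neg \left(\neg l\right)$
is never true.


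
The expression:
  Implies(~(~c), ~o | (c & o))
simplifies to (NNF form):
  True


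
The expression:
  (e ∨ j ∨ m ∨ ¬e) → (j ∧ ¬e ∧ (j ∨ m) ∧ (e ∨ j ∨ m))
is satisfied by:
  {j: True, e: False}


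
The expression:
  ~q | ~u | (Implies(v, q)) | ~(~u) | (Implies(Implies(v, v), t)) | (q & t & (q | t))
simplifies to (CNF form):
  True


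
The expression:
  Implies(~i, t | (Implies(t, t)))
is always true.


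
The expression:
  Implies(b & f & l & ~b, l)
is always true.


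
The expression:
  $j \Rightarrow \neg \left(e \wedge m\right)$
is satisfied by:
  {m: False, e: False, j: False}
  {j: True, m: False, e: False}
  {e: True, m: False, j: False}
  {j: True, e: True, m: False}
  {m: True, j: False, e: False}
  {j: True, m: True, e: False}
  {e: True, m: True, j: False}
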